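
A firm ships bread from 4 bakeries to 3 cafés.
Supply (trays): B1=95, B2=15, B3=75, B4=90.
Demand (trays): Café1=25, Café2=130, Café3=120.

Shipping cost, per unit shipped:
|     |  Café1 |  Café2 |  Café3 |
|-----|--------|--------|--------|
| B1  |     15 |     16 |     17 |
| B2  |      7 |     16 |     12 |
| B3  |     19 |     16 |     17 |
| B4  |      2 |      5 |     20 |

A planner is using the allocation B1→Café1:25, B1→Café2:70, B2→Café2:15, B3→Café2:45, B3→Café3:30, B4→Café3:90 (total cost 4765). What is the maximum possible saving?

Current plan cost = 25·15 + 70·16 + 15·16 + 45·16 + 30·17 + 90·20 = 4765.
Optimal plan:
  B1->Café2: 50 × 16 = 800
  B1->Café3: 45 × 17 = 765
  B2->Café1: 15 × 7 = 105
  B3->Café3: 75 × 17 = 1275
  B4->Café1: 10 × 2 = 20
  B4->Café2: 80 × 5 = 400
Optimal cost = 3365.
Saving = 4765 − 3365 = 1400.

1400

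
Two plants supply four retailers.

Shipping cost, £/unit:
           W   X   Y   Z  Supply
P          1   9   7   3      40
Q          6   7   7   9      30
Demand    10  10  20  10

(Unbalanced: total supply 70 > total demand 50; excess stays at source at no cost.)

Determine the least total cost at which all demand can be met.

250

Optimal allocation:
  P to W: 10 × £1 = £10
  P to Y: 20 × £7 = £140
  P to Z: 10 × £3 = £30
  Q to X: 10 × £7 = £70
Total = 10 + 140 + 30 + 70 = £250.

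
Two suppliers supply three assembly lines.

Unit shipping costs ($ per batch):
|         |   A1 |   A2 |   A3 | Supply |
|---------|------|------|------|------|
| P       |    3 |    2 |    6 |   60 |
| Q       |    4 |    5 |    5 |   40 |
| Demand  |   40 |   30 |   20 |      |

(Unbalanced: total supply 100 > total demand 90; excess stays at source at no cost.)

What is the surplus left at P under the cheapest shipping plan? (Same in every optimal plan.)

An optimal plan:
  P→A1: 30 × $3 = $90
  P→A2: 30 × $2 = $60
  Q→A1: 10 × $4 = $40
  Q→A3: 20 × $5 = $100
Total cost = $290.
P ships 60 of its 60, leaving 0.

0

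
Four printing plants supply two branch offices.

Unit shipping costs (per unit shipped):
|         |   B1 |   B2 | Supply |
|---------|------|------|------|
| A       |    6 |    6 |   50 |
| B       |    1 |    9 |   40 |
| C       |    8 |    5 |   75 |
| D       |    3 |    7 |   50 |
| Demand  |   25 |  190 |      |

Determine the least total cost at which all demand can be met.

A cheapest plan:
  A→B2: 50 boxes
  B→B1: 25 boxes
  B→B2: 15 boxes
  C→B2: 75 boxes
  D→B2: 50 boxes
Total cost = 1185.
(Supply check: A ships 50; B ships 40; C ships 75; D ships 50.)

1185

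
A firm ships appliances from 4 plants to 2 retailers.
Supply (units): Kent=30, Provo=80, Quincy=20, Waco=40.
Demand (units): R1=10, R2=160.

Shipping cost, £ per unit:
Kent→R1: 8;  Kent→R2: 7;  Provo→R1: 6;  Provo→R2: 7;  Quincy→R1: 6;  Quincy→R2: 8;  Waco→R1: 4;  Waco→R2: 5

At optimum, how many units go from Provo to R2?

80

Solving gives:
  Kent–R2: 30 × £7 = £210
  Provo–R2: 80 × £7 = £560
  Quincy–R1: 10 × £6 = £60
  Quincy–R2: 10 × £8 = £80
  Waco–R2: 40 × £5 = £200
Total cost = £1110.
So Provo→R2 carries 80 units.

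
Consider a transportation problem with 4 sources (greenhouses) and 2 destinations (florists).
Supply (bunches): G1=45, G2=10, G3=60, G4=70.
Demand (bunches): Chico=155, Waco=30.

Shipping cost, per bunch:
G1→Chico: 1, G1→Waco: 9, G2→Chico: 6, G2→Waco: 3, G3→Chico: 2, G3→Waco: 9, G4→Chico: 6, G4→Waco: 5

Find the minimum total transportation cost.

595

One minimum-cost allocation:
  G1 to Chico: 45 bunches
  G2 to Waco: 10 bunches
  G3 to Chico: 60 bunches
  G4 to Chico: 50 bunches
  G4 to Waco: 20 bunches
Total cost = 595.
(Supply check: G1 ships 45; G2 ships 10; G3 ships 60; G4 ships 70.)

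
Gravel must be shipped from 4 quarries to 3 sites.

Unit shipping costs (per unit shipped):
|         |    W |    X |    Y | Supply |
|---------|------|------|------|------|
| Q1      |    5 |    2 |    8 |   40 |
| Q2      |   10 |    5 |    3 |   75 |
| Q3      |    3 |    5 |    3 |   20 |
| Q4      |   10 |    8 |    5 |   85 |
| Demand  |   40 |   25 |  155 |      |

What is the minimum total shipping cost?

860

An optimal shipping plan:
  Q1 to W: 20 × 5 = 100
  Q1 to X: 20 × 2 = 40
  Q2 to X: 5 × 5 = 25
  Q2 to Y: 70 × 3 = 210
  Q3 to W: 20 × 3 = 60
  Q4 to Y: 85 × 5 = 425
Total = 100 + 40 + 25 + 210 + 60 + 425 = 860.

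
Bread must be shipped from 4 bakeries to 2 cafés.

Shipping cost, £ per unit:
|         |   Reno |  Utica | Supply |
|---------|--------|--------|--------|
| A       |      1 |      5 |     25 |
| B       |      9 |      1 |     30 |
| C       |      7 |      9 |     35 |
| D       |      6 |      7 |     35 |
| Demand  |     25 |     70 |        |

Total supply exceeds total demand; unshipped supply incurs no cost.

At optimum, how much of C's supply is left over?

Minimum-cost shipments:
  A→Reno: 25 × £1 = £25
  B→Utica: 30 × £1 = £30
  C→Utica: 5 × £9 = £45
  D→Utica: 35 × £7 = £245
Total cost = £345.
C ships 5 of its 35, leaving 30.

30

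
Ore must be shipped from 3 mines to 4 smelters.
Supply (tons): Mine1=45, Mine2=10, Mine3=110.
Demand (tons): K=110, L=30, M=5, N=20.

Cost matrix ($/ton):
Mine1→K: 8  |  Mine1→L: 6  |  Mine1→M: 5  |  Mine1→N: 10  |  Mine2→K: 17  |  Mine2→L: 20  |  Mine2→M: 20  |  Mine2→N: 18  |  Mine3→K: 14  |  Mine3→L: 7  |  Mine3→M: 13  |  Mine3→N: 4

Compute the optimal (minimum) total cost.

A cheapest plan:
  Mine1 to K: 40 × $8 = $320
  Mine1 to M: 5 × $5 = $25
  Mine2 to K: 10 × $17 = $170
  Mine3 to K: 60 × $14 = $840
  Mine3 to L: 30 × $7 = $210
  Mine3 to N: 20 × $4 = $80
Total = 320 + 25 + 170 + 840 + 210 + 80 = $1645.

1645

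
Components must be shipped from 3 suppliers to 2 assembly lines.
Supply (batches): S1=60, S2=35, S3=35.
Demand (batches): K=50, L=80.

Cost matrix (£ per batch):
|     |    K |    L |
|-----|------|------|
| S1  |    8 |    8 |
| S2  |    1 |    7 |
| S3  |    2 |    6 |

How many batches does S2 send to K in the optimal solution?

35

The minimum-cost plan:
  S1 to L: 60 batches
  S2 to K: 35 batches
  S3 to K: 15 batches
  S3 to L: 20 batches
Total cost = £665.
So S2→K carries 35 batches.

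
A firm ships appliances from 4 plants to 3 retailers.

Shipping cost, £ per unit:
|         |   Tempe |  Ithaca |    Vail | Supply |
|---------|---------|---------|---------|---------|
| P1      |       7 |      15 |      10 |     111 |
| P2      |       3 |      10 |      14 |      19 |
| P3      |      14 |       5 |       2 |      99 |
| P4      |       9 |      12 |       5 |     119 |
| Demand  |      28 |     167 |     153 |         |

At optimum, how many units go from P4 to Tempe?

0

Optimal shipments:
  P1 to Tempe: 28 × £7 = £196
  P1 to Ithaca: 49 × £15 = £735
  P1 to Vail: 34 × £10 = £340
  P2 to Ithaca: 19 × £10 = £190
  P3 to Ithaca: 99 × £5 = £495
  P4 to Vail: 119 × £5 = £595
Total cost = £2551.
The route P4→Tempe is not used.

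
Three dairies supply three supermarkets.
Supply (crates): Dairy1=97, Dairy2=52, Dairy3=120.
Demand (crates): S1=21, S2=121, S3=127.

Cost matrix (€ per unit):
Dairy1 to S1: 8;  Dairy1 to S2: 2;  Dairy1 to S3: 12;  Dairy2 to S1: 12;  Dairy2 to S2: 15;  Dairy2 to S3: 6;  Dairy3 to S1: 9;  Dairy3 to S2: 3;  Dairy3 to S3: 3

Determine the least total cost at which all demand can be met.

Optimal allocation:
  Dairy1->S2: 97 × €2 = €194
  Dairy2->S1: 21 × €12 = €252
  Dairy2->S3: 31 × €6 = €186
  Dairy3->S2: 24 × €3 = €72
  Dairy3->S3: 96 × €3 = €288
Total = 194 + 252 + 186 + 72 + 288 = €992.

992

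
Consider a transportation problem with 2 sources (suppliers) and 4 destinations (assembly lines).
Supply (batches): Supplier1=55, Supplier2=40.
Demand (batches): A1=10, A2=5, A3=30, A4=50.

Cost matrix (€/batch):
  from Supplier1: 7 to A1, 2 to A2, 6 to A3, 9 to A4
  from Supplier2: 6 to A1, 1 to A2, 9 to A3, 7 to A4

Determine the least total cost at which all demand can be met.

630

One minimum-cost allocation:
  Supplier1->A1: 10 × €7 = €70
  Supplier1->A2: 5 × €2 = €10
  Supplier1->A3: 30 × €6 = €180
  Supplier1->A4: 10 × €9 = €90
  Supplier2->A4: 40 × €7 = €280
Total = 70 + 10 + 180 + 90 + 280 = €630.
(Supply check: Supplier1 ships 55; Supplier2 ships 40.)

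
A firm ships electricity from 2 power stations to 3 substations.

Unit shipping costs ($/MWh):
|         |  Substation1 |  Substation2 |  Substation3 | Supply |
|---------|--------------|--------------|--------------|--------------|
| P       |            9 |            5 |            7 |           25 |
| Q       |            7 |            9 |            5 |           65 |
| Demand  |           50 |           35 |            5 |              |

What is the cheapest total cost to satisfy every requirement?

A cheapest plan:
  P to Substation2: 25 × $5 = $125
  Q to Substation1: 50 × $7 = $350
  Q to Substation2: 10 × $9 = $90
  Q to Substation3: 5 × $5 = $25
Total = 125 + 350 + 90 + 25 = $590.
(Supply check: P ships 25; Q ships 65.)

590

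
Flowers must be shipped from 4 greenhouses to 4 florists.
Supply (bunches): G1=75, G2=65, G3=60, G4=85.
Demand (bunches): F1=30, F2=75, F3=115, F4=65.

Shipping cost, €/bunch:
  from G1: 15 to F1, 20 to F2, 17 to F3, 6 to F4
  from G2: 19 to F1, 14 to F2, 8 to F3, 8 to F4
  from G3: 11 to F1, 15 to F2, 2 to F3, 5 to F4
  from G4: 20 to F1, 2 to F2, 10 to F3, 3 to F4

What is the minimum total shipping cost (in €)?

A cheapest plan:
  G1 to F1: 30 × €15 = €450
  G1 to F4: 45 × €6 = €270
  G2 to F3: 55 × €8 = €440
  G2 to F4: 10 × €8 = €80
  G3 to F3: 60 × €2 = €120
  G4 to F2: 75 × €2 = €150
  G4 to F4: 10 × €3 = €30
Total = 450 + 270 + 440 + 80 + 120 + 150 + 30 = €1540.
(Supply check: G1 ships 75; G2 ships 65; G3 ships 60; G4 ships 85.)

1540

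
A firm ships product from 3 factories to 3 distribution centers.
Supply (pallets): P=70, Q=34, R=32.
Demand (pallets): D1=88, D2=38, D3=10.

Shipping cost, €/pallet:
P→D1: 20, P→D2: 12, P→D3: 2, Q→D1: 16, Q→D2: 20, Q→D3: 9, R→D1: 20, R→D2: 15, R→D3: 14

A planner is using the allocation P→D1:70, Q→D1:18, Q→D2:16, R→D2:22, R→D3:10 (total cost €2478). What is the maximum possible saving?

378

Current plan cost = 70·20 + 18·16 + 16·20 + 22·15 + 10·14 = €2478.
Optimal plan:
  P→D1: 22 pallets
  P→D2: 38 pallets
  P→D3: 10 pallets
  Q→D1: 34 pallets
  R→D1: 32 pallets
Optimal cost = €2100.
Saving = 2478 − 2100 = €378.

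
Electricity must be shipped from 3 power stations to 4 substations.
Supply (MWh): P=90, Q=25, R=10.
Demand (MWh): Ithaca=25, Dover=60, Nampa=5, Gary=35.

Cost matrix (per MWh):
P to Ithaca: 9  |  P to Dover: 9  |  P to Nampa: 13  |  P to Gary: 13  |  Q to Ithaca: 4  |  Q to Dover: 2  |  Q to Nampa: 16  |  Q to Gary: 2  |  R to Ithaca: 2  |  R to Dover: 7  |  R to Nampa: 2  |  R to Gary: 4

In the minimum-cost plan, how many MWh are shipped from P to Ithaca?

25

The minimum-cost plan:
  P→Ithaca: 25 MWh
  P→Dover: 60 MWh
  P→Gary: 5 MWh
  Q→Gary: 25 MWh
  R→Nampa: 5 MWh
  R→Gary: 5 MWh
Total cost = 910.
So P→Ithaca carries 25 MWh.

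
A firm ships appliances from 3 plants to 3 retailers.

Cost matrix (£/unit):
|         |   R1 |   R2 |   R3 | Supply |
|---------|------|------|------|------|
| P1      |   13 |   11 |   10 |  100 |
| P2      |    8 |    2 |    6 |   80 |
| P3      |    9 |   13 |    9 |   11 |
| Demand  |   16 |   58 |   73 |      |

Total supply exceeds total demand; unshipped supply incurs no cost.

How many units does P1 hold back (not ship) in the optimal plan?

An optimal plan:
  P1 to R3: 56 units
  P2 to R1: 5 units
  P2 to R2: 58 units
  P2 to R3: 17 units
  P3 to R1: 11 units
Total cost = £917.
P1 ships 56 of its 100, leaving 44.

44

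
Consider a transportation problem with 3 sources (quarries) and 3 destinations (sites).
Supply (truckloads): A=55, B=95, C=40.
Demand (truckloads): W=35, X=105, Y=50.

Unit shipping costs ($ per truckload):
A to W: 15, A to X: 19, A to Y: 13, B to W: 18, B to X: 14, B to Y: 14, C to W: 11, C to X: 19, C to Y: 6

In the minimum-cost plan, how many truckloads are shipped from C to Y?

40

The minimum-cost plan:
  A to W: 35 × $15 = $525
  A to X: 10 × $19 = $190
  A to Y: 10 × $13 = $130
  B to X: 95 × $14 = $1330
  C to Y: 40 × $6 = $240
Total cost = $2415.
So C→Y carries 40 truckloads.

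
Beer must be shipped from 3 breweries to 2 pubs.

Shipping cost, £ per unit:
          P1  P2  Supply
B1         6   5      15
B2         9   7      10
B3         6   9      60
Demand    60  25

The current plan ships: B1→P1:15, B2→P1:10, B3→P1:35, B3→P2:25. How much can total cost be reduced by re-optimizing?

110

Current plan cost = 15·6 + 10·9 + 35·6 + 25·9 = £615.
Optimal plan:
  B1–P2: 15 × £5 = £75
  B2–P2: 10 × £7 = £70
  B3–P1: 60 × £6 = £360
Optimal cost = £505.
Saving = 615 − 505 = £110.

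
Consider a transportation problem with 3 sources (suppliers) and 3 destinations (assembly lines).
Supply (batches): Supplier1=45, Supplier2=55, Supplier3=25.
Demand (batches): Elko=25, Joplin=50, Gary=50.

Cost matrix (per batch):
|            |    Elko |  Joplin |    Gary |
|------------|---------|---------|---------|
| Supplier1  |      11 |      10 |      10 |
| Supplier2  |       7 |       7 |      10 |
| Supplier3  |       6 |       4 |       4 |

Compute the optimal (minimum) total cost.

Optimal allocation:
  Supplier1→Gary: 45 × 10 = 450
  Supplier2→Elko: 25 × 7 = 175
  Supplier2→Joplin: 30 × 7 = 210
  Supplier3→Joplin: 20 × 4 = 80
  Supplier3→Gary: 5 × 4 = 20
Total = 450 + 175 + 210 + 80 + 20 = 935.

935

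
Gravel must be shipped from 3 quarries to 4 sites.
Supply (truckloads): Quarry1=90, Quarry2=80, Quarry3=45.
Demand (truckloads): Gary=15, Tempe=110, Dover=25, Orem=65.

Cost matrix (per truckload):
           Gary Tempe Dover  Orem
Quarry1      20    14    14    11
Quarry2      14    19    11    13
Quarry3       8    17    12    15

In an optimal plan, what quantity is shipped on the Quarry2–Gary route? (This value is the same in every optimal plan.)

Optimal shipments:
  Quarry1 to Tempe: 90 truckloads
  Quarry2 to Dover: 15 truckloads
  Quarry2 to Orem: 65 truckloads
  Quarry3 to Gary: 15 truckloads
  Quarry3 to Tempe: 20 truckloads
  Quarry3 to Dover: 10 truckloads
Total cost = 2850.
The route Quarry2→Gary is not used.

0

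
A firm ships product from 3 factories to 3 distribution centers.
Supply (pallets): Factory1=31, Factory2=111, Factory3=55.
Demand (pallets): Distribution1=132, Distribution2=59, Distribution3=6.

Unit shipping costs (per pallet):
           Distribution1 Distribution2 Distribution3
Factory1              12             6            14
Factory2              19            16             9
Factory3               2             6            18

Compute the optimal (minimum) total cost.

2261

A cheapest plan:
  Factory1–Distribution2: 31 × 6 = 186
  Factory2–Distribution1: 77 × 19 = 1463
  Factory2–Distribution2: 28 × 16 = 448
  Factory2–Distribution3: 6 × 9 = 54
  Factory3–Distribution1: 55 × 2 = 110
Total = 186 + 1463 + 448 + 54 + 110 = 2261.
(Supply check: Factory1 ships 31; Factory2 ships 111; Factory3 ships 55.)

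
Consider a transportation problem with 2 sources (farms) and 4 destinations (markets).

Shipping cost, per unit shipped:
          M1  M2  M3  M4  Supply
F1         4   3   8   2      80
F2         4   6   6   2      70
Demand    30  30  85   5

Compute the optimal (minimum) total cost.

760

An optimal shipping plan:
  F1->M1: 30 × 4 = 120
  F1->M2: 30 × 3 = 90
  F1->M3: 15 × 8 = 120
  F1->M4: 5 × 2 = 10
  F2->M3: 70 × 6 = 420
Total = 120 + 90 + 120 + 10 + 420 = 760.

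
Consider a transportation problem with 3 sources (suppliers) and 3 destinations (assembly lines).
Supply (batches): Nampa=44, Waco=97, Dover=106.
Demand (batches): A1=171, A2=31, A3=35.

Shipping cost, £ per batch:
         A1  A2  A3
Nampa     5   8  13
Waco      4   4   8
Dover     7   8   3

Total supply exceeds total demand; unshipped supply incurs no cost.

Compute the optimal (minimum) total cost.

A cheapest plan:
  Nampa to A1: 44 × £5 = £220
  Waco to A1: 66 × £4 = £264
  Waco to A2: 31 × £4 = £124
  Dover to A1: 61 × £7 = £427
  Dover to A3: 35 × £3 = £105
Total = 220 + 264 + 124 + 427 + 105 = £1140.
(Supply check: Nampa ships 44; Waco ships 97; Dover ships 96.)

1140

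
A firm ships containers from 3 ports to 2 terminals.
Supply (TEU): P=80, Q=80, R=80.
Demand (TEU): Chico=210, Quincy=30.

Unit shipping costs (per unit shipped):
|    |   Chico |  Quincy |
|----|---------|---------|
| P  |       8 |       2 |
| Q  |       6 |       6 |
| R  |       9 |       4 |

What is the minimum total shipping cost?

Optimal allocation:
  P->Chico: 50 TEU
  P->Quincy: 30 TEU
  Q->Chico: 80 TEU
  R->Chico: 80 TEU
Total cost = 1660.

1660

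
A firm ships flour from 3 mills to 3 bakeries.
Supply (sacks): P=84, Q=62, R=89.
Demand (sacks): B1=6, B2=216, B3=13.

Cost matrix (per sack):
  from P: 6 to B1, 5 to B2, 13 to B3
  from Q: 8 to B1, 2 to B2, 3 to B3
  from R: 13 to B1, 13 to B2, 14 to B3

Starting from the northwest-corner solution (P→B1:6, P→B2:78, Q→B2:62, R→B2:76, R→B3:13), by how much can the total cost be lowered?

6

Current plan cost = 6·6 + 78·5 + 62·2 + 76·13 + 13·14 = 1720.
Optimal plan:
  P→B2: 84 sacks
  Q→B2: 49 sacks
  Q→B3: 13 sacks
  R→B1: 6 sacks
  R→B2: 83 sacks
Optimal cost = 1714.
Saving = 1720 − 1714 = 6.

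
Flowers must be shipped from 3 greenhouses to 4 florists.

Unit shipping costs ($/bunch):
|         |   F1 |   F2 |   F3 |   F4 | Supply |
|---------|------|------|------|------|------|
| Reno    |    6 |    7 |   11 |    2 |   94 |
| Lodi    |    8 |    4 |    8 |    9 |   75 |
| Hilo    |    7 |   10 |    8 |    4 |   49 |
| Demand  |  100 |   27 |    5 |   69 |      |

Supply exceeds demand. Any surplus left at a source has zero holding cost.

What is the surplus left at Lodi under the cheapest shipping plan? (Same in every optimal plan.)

17

Minimum-cost shipments:
  Reno to F1: 25 bunches
  Reno to F4: 69 bunches
  Lodi to F1: 26 bunches
  Lodi to F2: 27 bunches
  Lodi to F3: 5 bunches
  Hilo to F1: 49 bunches
Total cost = $987.
Lodi ships 58 of its 75, leaving 17.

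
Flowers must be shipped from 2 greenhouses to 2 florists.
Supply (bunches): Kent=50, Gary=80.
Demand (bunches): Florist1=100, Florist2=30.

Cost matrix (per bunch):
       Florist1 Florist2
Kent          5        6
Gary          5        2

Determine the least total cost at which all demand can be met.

One minimum-cost allocation:
  Kent–Florist1: 50 × 5 = 250
  Gary–Florist1: 50 × 5 = 250
  Gary–Florist2: 30 × 2 = 60
Total = 250 + 250 + 60 = 560.

560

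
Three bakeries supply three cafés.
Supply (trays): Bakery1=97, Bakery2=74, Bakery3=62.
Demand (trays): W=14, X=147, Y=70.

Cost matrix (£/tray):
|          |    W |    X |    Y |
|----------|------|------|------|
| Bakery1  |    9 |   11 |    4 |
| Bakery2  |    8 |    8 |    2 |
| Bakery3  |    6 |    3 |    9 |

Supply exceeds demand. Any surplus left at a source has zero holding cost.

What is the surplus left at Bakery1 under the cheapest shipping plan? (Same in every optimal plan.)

2

An optimal plan:
  Bakery1→W: 14 × £9 = £126
  Bakery1→X: 11 × £11 = £121
  Bakery1→Y: 70 × £4 = £280
  Bakery2→X: 74 × £8 = £592
  Bakery3→X: 62 × £3 = £186
Total cost = £1305.
Bakery1 ships 95 of its 97, leaving 2.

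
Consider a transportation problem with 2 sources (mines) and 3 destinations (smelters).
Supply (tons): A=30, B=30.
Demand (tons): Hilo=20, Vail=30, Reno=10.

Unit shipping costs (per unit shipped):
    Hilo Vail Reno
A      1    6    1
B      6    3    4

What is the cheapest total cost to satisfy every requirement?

120

One minimum-cost allocation:
  A to Hilo: 20 × 1 = 20
  A to Reno: 10 × 1 = 10
  B to Vail: 30 × 3 = 90
Total = 20 + 10 + 90 = 120.
(Supply check: A ships 30; B ships 30.)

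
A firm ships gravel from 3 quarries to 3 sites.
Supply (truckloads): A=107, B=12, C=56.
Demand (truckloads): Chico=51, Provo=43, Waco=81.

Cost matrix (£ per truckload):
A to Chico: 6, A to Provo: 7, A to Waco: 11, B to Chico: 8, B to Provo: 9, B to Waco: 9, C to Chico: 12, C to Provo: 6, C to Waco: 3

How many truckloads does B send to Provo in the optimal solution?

Solving gives:
  A->Chico: 51 truckloads
  A->Provo: 43 truckloads
  A->Waco: 13 truckloads
  B->Waco: 12 truckloads
  C->Waco: 56 truckloads
Total cost = £1026.
The route B→Provo is not used.

0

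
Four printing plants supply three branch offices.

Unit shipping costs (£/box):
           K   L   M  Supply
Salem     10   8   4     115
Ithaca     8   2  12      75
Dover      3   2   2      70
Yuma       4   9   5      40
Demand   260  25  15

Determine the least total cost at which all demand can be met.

1880

One minimum-cost allocation:
  Salem->K: 100 × £10 = £1000
  Salem->M: 15 × £4 = £60
  Ithaca->K: 50 × £8 = £400
  Ithaca->L: 25 × £2 = £50
  Dover->K: 70 × £3 = £210
  Yuma->K: 40 × £4 = £160
Total = 1000 + 60 + 400 + 50 + 210 + 160 = £1880.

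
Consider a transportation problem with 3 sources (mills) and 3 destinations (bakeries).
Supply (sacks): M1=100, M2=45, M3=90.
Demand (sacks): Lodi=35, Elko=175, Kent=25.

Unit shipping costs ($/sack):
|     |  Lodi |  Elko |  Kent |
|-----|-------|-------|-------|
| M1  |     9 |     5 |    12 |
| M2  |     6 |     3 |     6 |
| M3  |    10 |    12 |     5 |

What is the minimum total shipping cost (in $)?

One minimum-cost allocation:
  M1 to Elko: 100 × $5 = $500
  M2 to Elko: 45 × $3 = $135
  M3 to Lodi: 35 × $10 = $350
  M3 to Elko: 30 × $12 = $360
  M3 to Kent: 25 × $5 = $125
Total = 500 + 135 + 350 + 360 + 125 = $1470.
(Supply check: M1 ships 100; M2 ships 45; M3 ships 90.)

1470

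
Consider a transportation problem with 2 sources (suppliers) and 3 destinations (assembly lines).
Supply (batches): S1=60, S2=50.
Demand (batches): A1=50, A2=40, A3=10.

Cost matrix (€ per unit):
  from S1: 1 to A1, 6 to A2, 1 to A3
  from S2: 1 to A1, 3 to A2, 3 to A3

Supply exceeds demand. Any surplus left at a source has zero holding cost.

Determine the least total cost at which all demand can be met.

180

A cheapest plan:
  S1–A1: 50 × €1 = €50
  S1–A3: 10 × €1 = €10
  S2–A2: 40 × €3 = €120
Total = 50 + 10 + 120 = €180.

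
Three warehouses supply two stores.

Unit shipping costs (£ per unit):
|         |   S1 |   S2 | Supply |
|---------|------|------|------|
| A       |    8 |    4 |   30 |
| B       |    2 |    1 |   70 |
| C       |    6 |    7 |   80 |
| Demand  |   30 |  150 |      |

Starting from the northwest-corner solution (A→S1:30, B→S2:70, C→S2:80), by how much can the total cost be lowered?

Current plan cost = 30·8 + 70·1 + 80·7 = £870.
Optimal plan:
  A–S2: 30 × £4 = £120
  B–S2: 70 × £1 = £70
  C–S1: 30 × £6 = £180
  C–S2: 50 × £7 = £350
Optimal cost = £720.
Saving = 870 − 720 = £150.

150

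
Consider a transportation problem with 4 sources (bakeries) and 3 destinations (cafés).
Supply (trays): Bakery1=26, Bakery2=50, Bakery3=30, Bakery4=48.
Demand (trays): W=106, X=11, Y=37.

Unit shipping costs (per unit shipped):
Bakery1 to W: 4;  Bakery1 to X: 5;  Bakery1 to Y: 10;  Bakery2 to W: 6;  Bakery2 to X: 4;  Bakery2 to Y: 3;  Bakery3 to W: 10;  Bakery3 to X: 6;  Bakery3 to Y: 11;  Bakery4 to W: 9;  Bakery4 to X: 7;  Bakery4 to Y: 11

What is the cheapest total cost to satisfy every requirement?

981

Optimal allocation:
  Bakery1–W: 26 trays
  Bakery2–W: 13 trays
  Bakery2–Y: 37 trays
  Bakery3–W: 19 trays
  Bakery3–X: 11 trays
  Bakery4–W: 48 trays
Total cost = 981.
(Supply check: Bakery1 ships 26; Bakery2 ships 50; Bakery3 ships 30; Bakery4 ships 48.)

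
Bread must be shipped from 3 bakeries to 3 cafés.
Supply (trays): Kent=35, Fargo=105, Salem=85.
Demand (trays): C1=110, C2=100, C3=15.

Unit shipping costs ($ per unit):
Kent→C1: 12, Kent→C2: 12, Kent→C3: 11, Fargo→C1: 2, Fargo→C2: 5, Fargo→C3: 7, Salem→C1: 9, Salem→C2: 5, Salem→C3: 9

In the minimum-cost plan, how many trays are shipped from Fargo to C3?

0

Optimal shipments:
  Kent to C1: 5 trays
  Kent to C2: 15 trays
  Kent to C3: 15 trays
  Fargo to C1: 105 trays
  Salem to C2: 85 trays
Total cost = $1040.
The route Fargo→C3 is not used.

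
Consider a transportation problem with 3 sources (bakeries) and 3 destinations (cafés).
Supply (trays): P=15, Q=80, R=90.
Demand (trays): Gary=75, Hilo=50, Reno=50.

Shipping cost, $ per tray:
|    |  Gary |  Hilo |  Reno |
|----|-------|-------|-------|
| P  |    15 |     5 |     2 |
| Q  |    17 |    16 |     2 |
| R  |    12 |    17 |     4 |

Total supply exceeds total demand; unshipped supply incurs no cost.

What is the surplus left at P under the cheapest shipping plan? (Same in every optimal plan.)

An optimal plan:
  P to Hilo: 15 trays
  Q to Hilo: 30 trays
  Q to Reno: 50 trays
  R to Gary: 75 trays
  R to Hilo: 5 trays
Total cost = $1640.
P ships 15 of its 15, leaving 0.

0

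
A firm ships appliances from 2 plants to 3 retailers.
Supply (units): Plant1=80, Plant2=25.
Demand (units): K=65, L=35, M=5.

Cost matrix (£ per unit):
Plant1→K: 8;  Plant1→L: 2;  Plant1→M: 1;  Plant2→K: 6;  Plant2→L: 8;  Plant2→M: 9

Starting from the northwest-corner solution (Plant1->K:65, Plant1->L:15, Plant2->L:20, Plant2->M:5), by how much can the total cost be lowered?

210

Current plan cost = 65·8 + 15·2 + 20·8 + 5·9 = £755.
Optimal plan:
  Plant1->K: 40 × £8 = £320
  Plant1->L: 35 × £2 = £70
  Plant1->M: 5 × £1 = £5
  Plant2->K: 25 × £6 = £150
Optimal cost = £545.
Saving = 755 − 545 = £210.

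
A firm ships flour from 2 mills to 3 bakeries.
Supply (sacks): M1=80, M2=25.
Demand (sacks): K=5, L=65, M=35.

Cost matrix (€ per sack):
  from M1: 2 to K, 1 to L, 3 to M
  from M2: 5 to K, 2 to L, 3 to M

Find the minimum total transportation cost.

180

An optimal shipping plan:
  M1->K: 5 × €2 = €10
  M1->L: 65 × €1 = €65
  M1->M: 10 × €3 = €30
  M2->M: 25 × €3 = €75
Total = 10 + 65 + 30 + 75 = €180.
(Supply check: M1 ships 80; M2 ships 25.)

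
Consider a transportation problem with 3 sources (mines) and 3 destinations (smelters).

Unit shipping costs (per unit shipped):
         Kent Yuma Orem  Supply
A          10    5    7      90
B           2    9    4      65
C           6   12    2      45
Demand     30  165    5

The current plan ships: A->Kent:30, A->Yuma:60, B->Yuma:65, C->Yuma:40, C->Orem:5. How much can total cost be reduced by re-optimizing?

Current plan cost = 30·10 + 60·5 + 65·9 + 40·12 + 5·2 = 1675.
Optimal plan:
  A–Yuma: 90 × 5 = 450
  B–Kent: 30 × 2 = 60
  B–Yuma: 35 × 9 = 315
  C–Yuma: 40 × 12 = 480
  C–Orem: 5 × 2 = 10
Optimal cost = 1315.
Saving = 1675 − 1315 = 360.

360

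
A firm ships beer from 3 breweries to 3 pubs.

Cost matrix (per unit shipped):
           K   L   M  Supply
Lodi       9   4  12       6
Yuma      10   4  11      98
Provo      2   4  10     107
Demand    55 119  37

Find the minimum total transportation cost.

One minimum-cost allocation:
  Lodi->L: 6 × 4 = 24
  Yuma->L: 98 × 4 = 392
  Provo->K: 55 × 2 = 110
  Provo->L: 15 × 4 = 60
  Provo->M: 37 × 10 = 370
Total = 24 + 392 + 110 + 60 + 370 = 956.
(Supply check: Lodi ships 6; Yuma ships 98; Provo ships 107.)

956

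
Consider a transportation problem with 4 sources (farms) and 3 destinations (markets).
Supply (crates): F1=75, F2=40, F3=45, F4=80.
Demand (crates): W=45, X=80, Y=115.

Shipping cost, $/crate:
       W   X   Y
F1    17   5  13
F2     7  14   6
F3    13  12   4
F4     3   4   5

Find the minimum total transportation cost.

A cheapest plan:
  F1 to X: 75 × $5 = $375
  F2 to Y: 40 × $6 = $240
  F3 to Y: 45 × $4 = $180
  F4 to W: 45 × $3 = $135
  F4 to X: 5 × $4 = $20
  F4 to Y: 30 × $5 = $150
Total = 375 + 240 + 180 + 135 + 20 + 150 = $1100.
(Supply check: F1 ships 75; F2 ships 40; F3 ships 45; F4 ships 80.)

1100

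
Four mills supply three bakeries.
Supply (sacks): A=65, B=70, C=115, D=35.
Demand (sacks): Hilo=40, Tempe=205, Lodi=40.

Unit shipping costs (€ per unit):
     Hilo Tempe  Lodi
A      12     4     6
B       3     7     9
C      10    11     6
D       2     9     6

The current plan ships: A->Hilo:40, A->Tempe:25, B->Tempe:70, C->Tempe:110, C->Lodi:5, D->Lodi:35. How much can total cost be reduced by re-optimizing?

655

Current plan cost = 40·12 + 25·4 + 70·7 + 110·11 + 5·6 + 35·6 = €2520.
Optimal plan:
  A→Tempe: 65 sacks
  B→Hilo: 5 sacks
  B→Tempe: 65 sacks
  C→Tempe: 75 sacks
  C→Lodi: 40 sacks
  D→Hilo: 35 sacks
Optimal cost = €1865.
Saving = 2520 − 1865 = €655.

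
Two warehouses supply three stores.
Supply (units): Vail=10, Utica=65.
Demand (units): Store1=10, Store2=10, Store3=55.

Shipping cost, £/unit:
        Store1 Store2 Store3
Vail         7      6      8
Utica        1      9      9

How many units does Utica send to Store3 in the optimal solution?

55

Solving gives:
  Vail->Store2: 10 units
  Utica->Store1: 10 units
  Utica->Store3: 55 units
Total cost = £565.
So Utica→Store3 carries 55 units.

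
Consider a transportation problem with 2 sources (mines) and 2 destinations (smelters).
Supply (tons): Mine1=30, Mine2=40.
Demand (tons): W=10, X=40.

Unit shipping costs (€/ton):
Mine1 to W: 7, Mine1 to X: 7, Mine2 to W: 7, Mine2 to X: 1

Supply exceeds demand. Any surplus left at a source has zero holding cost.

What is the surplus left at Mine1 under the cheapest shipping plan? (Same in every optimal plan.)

20

An optimal plan:
  Mine1–W: 10 × €7 = €70
  Mine2–X: 40 × €1 = €40
Total cost = €110.
Mine1 ships 10 of its 30, leaving 20.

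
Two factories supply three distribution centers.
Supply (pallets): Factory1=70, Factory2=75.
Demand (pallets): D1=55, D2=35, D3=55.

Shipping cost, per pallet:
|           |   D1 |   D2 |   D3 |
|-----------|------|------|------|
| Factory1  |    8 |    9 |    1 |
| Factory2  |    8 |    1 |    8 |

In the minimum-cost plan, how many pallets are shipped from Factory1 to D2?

0

Optimal shipments:
  Factory1–D1: 15 pallets
  Factory1–D3: 55 pallets
  Factory2–D1: 40 pallets
  Factory2–D2: 35 pallets
Total cost = 530.
The route Factory1→D2 is not used.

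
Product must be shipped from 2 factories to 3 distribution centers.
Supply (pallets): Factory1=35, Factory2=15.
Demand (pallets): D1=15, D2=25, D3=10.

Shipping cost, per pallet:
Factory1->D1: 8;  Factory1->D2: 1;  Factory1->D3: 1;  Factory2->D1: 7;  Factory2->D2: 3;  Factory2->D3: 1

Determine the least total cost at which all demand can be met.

One minimum-cost allocation:
  Factory1->D2: 25 × 1 = 25
  Factory1->D3: 10 × 1 = 10
  Factory2->D1: 15 × 7 = 105
Total = 25 + 10 + 105 = 140.

140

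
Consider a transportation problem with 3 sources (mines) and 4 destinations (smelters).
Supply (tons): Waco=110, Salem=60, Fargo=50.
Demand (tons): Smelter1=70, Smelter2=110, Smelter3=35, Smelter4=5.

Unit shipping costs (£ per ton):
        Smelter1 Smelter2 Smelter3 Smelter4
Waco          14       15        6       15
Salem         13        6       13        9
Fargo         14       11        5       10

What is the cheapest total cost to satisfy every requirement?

2170

An optimal shipping plan:
  Waco to Smelter1: 70 × £14 = £980
  Waco to Smelter2: 5 × £15 = £75
  Waco to Smelter3: 35 × £6 = £210
  Salem to Smelter2: 60 × £6 = £360
  Fargo to Smelter2: 45 × £11 = £495
  Fargo to Smelter4: 5 × £10 = £50
Total = 980 + 75 + 210 + 360 + 495 + 50 = £2170.
(Supply check: Waco ships 110; Salem ships 60; Fargo ships 50.)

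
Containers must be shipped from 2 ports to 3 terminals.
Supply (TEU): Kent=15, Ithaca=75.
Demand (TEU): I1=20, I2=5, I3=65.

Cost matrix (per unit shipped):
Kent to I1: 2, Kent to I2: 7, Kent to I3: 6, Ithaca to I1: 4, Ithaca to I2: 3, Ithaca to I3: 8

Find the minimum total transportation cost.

585

A cheapest plan:
  Kent->I1: 15 × 2 = 30
  Ithaca->I1: 5 × 4 = 20
  Ithaca->I2: 5 × 3 = 15
  Ithaca->I3: 65 × 8 = 520
Total = 30 + 20 + 15 + 520 = 585.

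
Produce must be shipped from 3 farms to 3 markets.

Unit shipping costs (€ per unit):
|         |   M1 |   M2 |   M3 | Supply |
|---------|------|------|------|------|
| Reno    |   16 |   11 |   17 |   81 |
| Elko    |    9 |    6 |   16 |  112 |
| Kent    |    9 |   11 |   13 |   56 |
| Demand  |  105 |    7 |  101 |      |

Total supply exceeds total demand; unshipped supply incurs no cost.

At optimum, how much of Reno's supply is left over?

36

An optimal plan:
  Reno to M3: 45 × €17 = €765
  Elko to M1: 105 × €9 = €945
  Elko to M2: 7 × €6 = €42
  Kent to M3: 56 × €13 = €728
Total cost = €2480.
Reno ships 45 of its 81, leaving 36.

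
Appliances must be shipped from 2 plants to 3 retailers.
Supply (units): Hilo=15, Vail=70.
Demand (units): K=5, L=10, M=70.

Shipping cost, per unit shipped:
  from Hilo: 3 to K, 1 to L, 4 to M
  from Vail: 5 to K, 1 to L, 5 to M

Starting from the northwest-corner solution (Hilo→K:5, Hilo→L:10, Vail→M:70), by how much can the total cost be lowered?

Current plan cost = 5·3 + 10·1 + 70·5 = 375.
Optimal plan:
  Hilo→K: 5 × 3 = 15
  Hilo→M: 10 × 4 = 40
  Vail→L: 10 × 1 = 10
  Vail→M: 60 × 5 = 300
Optimal cost = 365.
Saving = 375 − 365 = 10.

10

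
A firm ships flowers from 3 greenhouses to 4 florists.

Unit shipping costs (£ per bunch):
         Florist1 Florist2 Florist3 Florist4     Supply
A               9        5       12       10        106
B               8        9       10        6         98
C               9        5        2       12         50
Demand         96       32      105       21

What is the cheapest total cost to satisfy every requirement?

Optimal allocation:
  A–Florist1: 74 × £9 = £666
  A–Florist2: 32 × £5 = £160
  B–Florist1: 22 × £8 = £176
  B–Florist3: 55 × £10 = £550
  B–Florist4: 21 × £6 = £126
  C–Florist3: 50 × £2 = £100
Total = 666 + 160 + 176 + 550 + 126 + 100 = £1778.

1778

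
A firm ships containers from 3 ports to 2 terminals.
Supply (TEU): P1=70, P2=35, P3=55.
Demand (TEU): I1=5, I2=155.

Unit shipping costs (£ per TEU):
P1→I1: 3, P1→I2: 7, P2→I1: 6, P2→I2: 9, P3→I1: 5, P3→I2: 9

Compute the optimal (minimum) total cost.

1280

One minimum-cost allocation:
  P1 to I1: 5 × £3 = £15
  P1 to I2: 65 × £7 = £455
  P2 to I2: 35 × £9 = £315
  P3 to I2: 55 × £9 = £495
Total = 15 + 455 + 315 + 495 = £1280.
(Supply check: P1 ships 70; P2 ships 35; P3 ships 55.)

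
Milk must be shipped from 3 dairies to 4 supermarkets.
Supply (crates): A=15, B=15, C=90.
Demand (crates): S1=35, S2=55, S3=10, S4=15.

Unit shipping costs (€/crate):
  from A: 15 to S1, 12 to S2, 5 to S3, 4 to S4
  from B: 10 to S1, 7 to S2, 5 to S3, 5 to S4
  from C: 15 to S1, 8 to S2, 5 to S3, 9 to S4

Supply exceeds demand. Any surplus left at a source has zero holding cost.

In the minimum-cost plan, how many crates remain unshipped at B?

0

An optimal plan:
  A–S4: 15 × €4 = €60
  B–S1: 15 × €10 = €150
  C–S1: 20 × €15 = €300
  C–S2: 55 × €8 = €440
  C–S3: 10 × €5 = €50
Total cost = €1000.
B ships 15 of its 15, leaving 0.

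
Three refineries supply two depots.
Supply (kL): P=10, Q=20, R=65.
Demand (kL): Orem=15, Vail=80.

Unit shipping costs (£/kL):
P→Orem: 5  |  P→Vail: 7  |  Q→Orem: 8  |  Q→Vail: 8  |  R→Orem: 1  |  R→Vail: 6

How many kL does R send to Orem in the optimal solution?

15

Optimal shipments:
  P->Vail: 10 kL
  Q->Vail: 20 kL
  R->Orem: 15 kL
  R->Vail: 50 kL
Total cost = £545.
So R→Orem carries 15 kL.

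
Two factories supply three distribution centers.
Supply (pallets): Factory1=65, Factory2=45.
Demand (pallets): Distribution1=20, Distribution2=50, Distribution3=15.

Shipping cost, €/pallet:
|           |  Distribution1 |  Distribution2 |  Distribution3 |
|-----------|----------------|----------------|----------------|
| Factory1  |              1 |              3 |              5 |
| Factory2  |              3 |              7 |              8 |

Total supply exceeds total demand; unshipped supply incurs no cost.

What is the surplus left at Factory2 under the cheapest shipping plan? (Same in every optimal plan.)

An optimal plan:
  Factory1 to Distribution2: 50 pallets
  Factory1 to Distribution3: 15 pallets
  Factory2 to Distribution1: 20 pallets
Total cost = €285.
Factory2 ships 20 of its 45, leaving 25.

25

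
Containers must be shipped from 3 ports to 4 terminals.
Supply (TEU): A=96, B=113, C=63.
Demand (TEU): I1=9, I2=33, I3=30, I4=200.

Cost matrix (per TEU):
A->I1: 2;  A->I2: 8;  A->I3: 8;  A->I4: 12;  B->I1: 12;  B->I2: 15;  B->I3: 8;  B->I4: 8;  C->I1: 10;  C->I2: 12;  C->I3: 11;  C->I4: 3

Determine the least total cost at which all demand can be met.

1903

A cheapest plan:
  A->I1: 9 TEU
  A->I2: 33 TEU
  A->I3: 30 TEU
  A->I4: 24 TEU
  B->I4: 113 TEU
  C->I4: 63 TEU
Total cost = 1903.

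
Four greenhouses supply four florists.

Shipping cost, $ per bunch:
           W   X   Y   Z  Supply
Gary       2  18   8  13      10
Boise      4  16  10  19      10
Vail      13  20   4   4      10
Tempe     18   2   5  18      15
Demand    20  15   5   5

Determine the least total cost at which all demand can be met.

130

One minimum-cost allocation:
  Gary–W: 10 × $2 = $20
  Boise–W: 10 × $4 = $40
  Vail–Y: 5 × $4 = $20
  Vail–Z: 5 × $4 = $20
  Tempe–X: 15 × $2 = $30
Total = 20 + 40 + 20 + 20 + 30 = $130.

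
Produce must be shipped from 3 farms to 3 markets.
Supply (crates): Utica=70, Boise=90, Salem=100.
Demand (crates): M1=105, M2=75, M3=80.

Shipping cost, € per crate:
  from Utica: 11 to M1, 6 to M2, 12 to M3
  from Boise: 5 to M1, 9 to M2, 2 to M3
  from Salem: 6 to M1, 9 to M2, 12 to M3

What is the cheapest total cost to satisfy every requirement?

1245

Optimal allocation:
  Utica–M2: 70 crates
  Boise–M1: 10 crates
  Boise–M3: 80 crates
  Salem–M1: 95 crates
  Salem–M2: 5 crates
Total cost = €1245.
(Supply check: Utica ships 70; Boise ships 90; Salem ships 100.)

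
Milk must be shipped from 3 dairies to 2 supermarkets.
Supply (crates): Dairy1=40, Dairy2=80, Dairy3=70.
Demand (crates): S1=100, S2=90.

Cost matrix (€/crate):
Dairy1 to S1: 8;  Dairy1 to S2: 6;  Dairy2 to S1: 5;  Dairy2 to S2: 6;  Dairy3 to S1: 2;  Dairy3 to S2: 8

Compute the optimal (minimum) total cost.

Optimal allocation:
  Dairy1->S2: 40 crates
  Dairy2->S1: 30 crates
  Dairy2->S2: 50 crates
  Dairy3->S1: 70 crates
Total cost = €830.

830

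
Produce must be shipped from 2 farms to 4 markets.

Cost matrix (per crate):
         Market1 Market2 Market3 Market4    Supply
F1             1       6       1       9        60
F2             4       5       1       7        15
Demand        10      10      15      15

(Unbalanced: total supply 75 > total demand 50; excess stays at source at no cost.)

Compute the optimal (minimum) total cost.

190

An optimal shipping plan:
  F1->Market1: 10 × 1 = 10
  F1->Market2: 10 × 6 = 60
  F1->Market3: 15 × 1 = 15
  F2->Market4: 15 × 7 = 105
Total = 10 + 60 + 15 + 105 = 190.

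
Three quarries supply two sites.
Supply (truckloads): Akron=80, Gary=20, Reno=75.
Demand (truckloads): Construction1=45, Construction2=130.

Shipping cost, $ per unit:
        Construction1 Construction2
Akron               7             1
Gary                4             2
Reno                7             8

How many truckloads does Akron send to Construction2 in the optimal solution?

80

Optimal shipments:
  Akron to Construction2: 80 × $1 = $80
  Gary to Construction2: 20 × $2 = $40
  Reno to Construction1: 45 × $7 = $315
  Reno to Construction2: 30 × $8 = $240
Total cost = $675.
So Akron→Construction2 carries 80 truckloads.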